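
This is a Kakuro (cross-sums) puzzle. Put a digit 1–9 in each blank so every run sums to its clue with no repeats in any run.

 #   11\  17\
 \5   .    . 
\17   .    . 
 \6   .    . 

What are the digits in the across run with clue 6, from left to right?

17 in 2 cells must be {8,9}.
The 17 across and the 11 down share only 8, so R2C1 = 8.
R2C2 = 17 − 8 = 9 completes the 17 across.
Nothing is forced directly, so branch on R1C1, whose candidates are 1 or 2. If R1C1 = 1: then R1C2 would have to be in {4} for the 5 across but in {1,2,3,5,6,7} for the 17 down — contradiction. So R1C1 = 2.
R1C2 = 5 − 2 = 3 completes the 5 across.
R3C1 = 11 − 10 = 1 completes the 11 down.
R3C2 = 6 − 1 = 5 completes the 6 across.

1 5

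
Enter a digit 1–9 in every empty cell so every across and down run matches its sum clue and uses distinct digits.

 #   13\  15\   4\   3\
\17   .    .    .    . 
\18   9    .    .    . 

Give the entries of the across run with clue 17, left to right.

4 9 3 1

4 in 2 cells must be {1,3}; 3 in 2 cells must be {1,2}.
R1C1 = 13 − 9 = 4 completes the 13 down.
Given what's placed, R2C2 must be 6 to fit the 18 across and 15 down.
Given what's placed, R2C3 must be 1 to fit the 18 across and 4 down.
R2C4 = 18 − 16 = 2 completes the 18 across.
R1C2 = 15 − 6 = 9 completes the 15 down.
R1C3 = 4 − 1 = 3 completes the 4 down.
R1C4 = 17 − 16 = 1 completes the 17 across.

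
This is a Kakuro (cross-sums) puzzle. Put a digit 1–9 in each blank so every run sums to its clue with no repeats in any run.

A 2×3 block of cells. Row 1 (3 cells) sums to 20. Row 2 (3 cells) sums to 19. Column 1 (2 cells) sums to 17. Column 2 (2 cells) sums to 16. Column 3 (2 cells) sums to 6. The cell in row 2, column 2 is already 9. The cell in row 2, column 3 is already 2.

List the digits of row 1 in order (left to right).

9 7 4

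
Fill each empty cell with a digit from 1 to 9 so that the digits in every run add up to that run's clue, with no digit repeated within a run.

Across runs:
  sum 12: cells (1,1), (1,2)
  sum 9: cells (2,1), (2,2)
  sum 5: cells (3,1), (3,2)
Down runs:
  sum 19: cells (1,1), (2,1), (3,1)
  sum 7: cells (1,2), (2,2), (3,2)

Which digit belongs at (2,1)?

7

7 in 3 cells must be {1,2,4}.
The 12 across and the 7 down share only 4, so (1,2) = 4.
(1,1) = 12 − 4 = 8 completes the 12 across.
Nothing is forced directly, so branch on (2,2), whose candidates are 1 or 2. If (2,2) = 1: then (2,1) would have to be in {8} for the 9 across but in {2,4,5,6,7,9} for the 19 down — contradiction. So (2,2) = 2.
(2,1) = 9 − 2 = 7 completes the 9 across.
(3,1) = 19 − 15 = 4 completes the 19 down.
(3,2) = 5 − 4 = 1 completes the 5 across.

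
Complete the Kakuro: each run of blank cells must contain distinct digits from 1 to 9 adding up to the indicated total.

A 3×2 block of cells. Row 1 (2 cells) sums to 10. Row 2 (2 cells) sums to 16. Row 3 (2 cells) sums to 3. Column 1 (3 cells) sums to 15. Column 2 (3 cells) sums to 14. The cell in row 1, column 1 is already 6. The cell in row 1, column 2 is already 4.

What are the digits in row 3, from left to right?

2 1

16 in 2 cells must be {7,9}; 3 in 2 cells must be {1,2}.
(2,1) = 7: the only remaining digit allowed by both the 16 across and the 15 down.
(2,2) = 16 − 7 = 9 completes the 16 across.
(3,1) = 15 − 13 = 2 completes the 15 down.
(3,2) = 3 − 2 = 1 completes the 3 across.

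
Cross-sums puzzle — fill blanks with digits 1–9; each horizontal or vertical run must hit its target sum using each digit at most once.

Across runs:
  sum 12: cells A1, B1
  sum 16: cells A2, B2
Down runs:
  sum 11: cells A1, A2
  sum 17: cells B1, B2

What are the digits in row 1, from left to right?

4 8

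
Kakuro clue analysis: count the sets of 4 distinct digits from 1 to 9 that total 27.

3

4 distinct digits from 1–9 sum between 10 and 30.
Enumerating: {3,7,8,9}, {4,6,8,9}, {5,6,7,9}.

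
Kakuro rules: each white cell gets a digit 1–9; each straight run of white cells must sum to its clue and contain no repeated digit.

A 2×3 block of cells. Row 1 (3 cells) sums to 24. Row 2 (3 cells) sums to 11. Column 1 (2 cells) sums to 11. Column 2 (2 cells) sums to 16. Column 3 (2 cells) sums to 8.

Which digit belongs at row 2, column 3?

24 in 3 cells must be {7,8,9}; 16 in 2 cells must be {7,9}.
The 24 across and the 8 down share only 7, so (1,3) = 7.
The 11 across and the 16 down share only 7, so (2,2) = 7.
(2,3) = 8 − 7 = 1 completes the 8 down.
(1,2) = 16 − 7 = 9 completes the 16 down.
(2,1) = 11 − 8 = 3 completes the 11 across.
(1,1) = 24 − 16 = 8 completes the 24 across.

1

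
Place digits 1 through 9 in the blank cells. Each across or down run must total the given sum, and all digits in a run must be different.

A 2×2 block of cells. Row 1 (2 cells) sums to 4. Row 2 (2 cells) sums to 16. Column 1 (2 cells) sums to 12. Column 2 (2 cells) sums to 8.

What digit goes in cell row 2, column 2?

7

4 in 2 cells must be {1,3}; 16 in 2 cells must be {7,9}.
The 4 across and the 12 down share only 3, so (1,1) = 3.
(1,2) = 4 − 3 = 1 completes the 4 across.
(2,1) = 12 − 3 = 9 completes the 12 down.
(2,2) = 16 − 9 = 7 completes the 16 across.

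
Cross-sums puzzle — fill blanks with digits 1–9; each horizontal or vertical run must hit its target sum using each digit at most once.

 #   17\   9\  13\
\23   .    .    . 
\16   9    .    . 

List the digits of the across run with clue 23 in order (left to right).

23 in 3 cells must be {6,8,9}; 17 in 2 cells must be {8,9}.
R1C1 = 17 − 9 = 8 completes the 17 down.
Given what's placed, R1C2 must be 6 to fit the 23 across and 9 down.
R1C3 = 23 − 14 = 9 completes the 23 across.
R2C2 = 9 − 6 = 3 completes the 9 down.
R2C3 = 16 − 12 = 4 completes the 16 across.

8, 6, 9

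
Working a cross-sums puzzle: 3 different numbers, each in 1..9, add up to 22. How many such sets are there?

3 distinct digits from 1–9 sum between 6 and 24.
Enumerating: {5,8,9}, {6,7,9}.

2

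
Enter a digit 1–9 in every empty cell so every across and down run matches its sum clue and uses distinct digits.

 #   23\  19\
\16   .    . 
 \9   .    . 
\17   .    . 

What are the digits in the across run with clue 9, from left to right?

6, 3

16 in 2 cells must be {7,9}; 17 in 2 cells must be {8,9}; 23 in 3 cells must be {6,8,9}.
The 16 across and the 23 down share only 9, so R1C1 = 9.
R1C2 = 16 − 9 = 7 completes the 16 across.
Given what's placed, R3C1 must be 8 to fit the 17 across and 23 down.
R3C2 = 17 − 8 = 9 completes the 17 across.
R2C1 = 23 − 17 = 6 completes the 23 down.
R2C2 = 9 − 6 = 3 completes the 9 across.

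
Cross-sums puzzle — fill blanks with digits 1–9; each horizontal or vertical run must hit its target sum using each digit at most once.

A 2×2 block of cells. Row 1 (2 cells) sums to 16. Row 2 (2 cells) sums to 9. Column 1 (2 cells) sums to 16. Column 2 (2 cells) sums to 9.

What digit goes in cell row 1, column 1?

16 in 2 cells must be {7,9}.
The 16 across and the 9 down share only 7, so (1,2) = 7.
The 9 across and the 16 down share only 7, so (2,1) = 7.
(2,2) = 9 − 7 = 2 completes the 9 across.
(1,1) = 16 − 7 = 9 completes the 16 across.

9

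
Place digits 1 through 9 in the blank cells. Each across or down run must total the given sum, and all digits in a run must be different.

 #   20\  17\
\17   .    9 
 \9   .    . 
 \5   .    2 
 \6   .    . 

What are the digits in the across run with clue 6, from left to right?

5 1

17 in 2 cells must be {8,9}.
R1C1 = 17 − 9 = 8 completes the 17 across.
R3C1 = 5 − 2 = 3 completes the 5 across.
Nothing is forced directly, so branch on R2C2, whose candidates are 1 or 5. If R2C2 = 1: then R2C1 would have to be in {8} for the 9 across but in {2,4,5,7} for the 20 down — contradiction. So R2C2 = 5.
R2C1 = 9 − 5 = 4 completes the 9 across.
R4C1 = 20 − 15 = 5 completes the 20 down.
R4C2 = 6 − 5 = 1 completes the 6 across.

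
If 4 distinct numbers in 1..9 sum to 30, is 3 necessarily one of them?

No

The only way to make 30 from 4 distinct digits is {6,7,8,9}, which does not contain 3.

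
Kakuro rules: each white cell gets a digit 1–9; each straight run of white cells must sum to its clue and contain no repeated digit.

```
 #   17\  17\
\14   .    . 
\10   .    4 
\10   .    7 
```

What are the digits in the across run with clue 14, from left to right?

R1C2 = 17 − 11 = 6 completes the 17 down.
R2C1 = 10 − 4 = 6 completes the 10 across.
R3C1 = 10 − 7 = 3 completes the 10 across.
R1C1 = 14 − 6 = 8 completes the 14 across.

8, 6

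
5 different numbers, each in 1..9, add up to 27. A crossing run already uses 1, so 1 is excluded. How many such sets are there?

6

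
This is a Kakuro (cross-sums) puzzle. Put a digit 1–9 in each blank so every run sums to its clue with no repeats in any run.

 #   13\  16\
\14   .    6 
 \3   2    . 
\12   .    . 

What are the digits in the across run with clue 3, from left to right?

3 in 2 cells must be {1,2}.
R1C1 = 14 − 6 = 8 completes the 14 across.
R2C2 = 3 − 2 = 1 completes the 3 across.
R3C1 = 13 − 10 = 3 completes the 13 down.
R3C2 = 12 − 3 = 9 completes the 12 across.

2 1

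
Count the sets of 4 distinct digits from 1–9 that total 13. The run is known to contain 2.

2

4 distinct digits from 1–9 sum between 10 and 30.
Keeping only sets containing 2.
Enumerating: {1,2,3,7}, {1,2,4,6}.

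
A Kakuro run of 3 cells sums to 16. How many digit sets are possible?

8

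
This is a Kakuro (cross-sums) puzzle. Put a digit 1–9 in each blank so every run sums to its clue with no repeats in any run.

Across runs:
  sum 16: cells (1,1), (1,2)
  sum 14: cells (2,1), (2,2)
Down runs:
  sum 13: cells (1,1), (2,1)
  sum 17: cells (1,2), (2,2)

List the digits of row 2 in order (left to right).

16 in 2 cells must be {7,9}; 17 in 2 cells must be {8,9}.
The 16 across and the 17 down share only 9, so (1,2) = 9.
(2,2) = 17 − 9 = 8 completes the 17 down.
(1,1) = 16 − 9 = 7 completes the 16 across.
(2,1) = 14 − 8 = 6 completes the 14 across.

6 8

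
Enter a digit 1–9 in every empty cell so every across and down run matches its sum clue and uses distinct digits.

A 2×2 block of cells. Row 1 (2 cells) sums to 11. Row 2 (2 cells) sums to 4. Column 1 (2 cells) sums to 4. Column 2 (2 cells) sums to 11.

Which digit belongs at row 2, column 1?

4 in 2 cells must be {1,3}.
The 11 across and the 4 down share only 3, so (1,1) = 3.
(1,2) = 11 − 3 = 8 completes the 11 across.
(2,1) = 4 − 3 = 1 completes the 4 down.
(2,2) = 4 − 1 = 3 completes the 4 across.

1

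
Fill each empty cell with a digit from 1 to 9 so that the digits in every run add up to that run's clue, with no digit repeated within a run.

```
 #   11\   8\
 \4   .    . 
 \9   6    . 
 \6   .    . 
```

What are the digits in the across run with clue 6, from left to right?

4 in 2 cells must be {1,3}.
R2C2 = 9 − 6 = 3 completes the 9 across.
Given what's placed, R1C2 must be 1 to fit the 4 across and 8 down.
R3C2 = 8 − 4 = 4 completes the 8 down.
R1C1 = 4 − 1 = 3 completes the 4 across.
R3C1 = 6 − 4 = 2 completes the 6 across.

2, 4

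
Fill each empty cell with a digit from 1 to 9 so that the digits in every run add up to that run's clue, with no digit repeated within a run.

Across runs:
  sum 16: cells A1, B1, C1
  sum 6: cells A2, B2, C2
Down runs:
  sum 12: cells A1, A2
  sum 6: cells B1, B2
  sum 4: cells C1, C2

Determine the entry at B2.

2

6 in 3 cells must be {1,2,3}; 4 in 2 cells must be {1,3}.
The 6 across and the 12 down share only 3, so A2 = 3.
Given what's placed, C2 must be 1 to fit the 6 across and 4 down.
A1 = 12 − 3 = 9 completes the 12 down.
C1 = 4 − 1 = 3 completes the 4 down.
B2 = 6 − 4 = 2 completes the 6 across.
B1 = 16 − 12 = 4 completes the 16 across.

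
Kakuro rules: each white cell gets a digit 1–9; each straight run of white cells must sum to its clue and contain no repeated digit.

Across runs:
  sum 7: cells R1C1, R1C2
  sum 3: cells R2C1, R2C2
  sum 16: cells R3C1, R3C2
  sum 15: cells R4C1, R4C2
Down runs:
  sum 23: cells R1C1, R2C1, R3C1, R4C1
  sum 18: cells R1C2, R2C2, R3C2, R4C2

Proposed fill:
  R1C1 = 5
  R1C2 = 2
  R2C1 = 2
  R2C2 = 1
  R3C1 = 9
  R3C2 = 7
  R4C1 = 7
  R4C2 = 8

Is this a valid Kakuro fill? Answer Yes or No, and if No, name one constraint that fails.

Yes

Across: 5+2=7; 2+1=3; 9+7=16; 7+8=15. Down: 5+2+9+7=23; 2+1+7+8=18. No digit repeats within any run.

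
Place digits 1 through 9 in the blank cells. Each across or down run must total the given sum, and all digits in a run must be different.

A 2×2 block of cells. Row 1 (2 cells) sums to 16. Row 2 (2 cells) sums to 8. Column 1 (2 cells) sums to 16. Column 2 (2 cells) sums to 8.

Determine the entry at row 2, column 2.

1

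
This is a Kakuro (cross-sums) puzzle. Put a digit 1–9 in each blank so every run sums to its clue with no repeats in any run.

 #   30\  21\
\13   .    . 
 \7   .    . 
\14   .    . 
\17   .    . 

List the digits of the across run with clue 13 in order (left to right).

17 in 2 cells must be {8,9}; 30 in 4 cells must be {6,7,8,9}.
Only 6 fits R2C1 under both its across sum 7 and down sum 30.
R2C2 = 7 − 6 = 1 completes the 7 across.
Nothing is forced directly, so branch on R3C1, whose candidates are 8 or 9. If R3C1 = 8: that forces R3C2 = 6, R4C1 = 9, after which R4C2 would have to be in {8} for the 17 across but in {5,9} for the 21 down — contradiction. So R3C1 = 9.
R3C2 = 14 − 9 = 5 completes the 14 across.
R4C1 = 8: the only remaining digit allowed by both the 17 across and the 30 down.
R4C2 = 17 − 8 = 9 completes the 17 across.
R1C1 = 30 − 23 = 7 completes the 30 down.
R1C2 = 13 − 7 = 6 completes the 13 across.

7, 6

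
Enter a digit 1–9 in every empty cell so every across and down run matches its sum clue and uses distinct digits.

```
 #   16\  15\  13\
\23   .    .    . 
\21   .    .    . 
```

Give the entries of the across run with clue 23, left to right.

9 6 8

23 in 3 cells must be {6,8,9}; 16 in 2 cells must be {7,9}.
The 23 across and the 16 down share only 9, so R1C1 = 9.
R2C1 = 16 − 9 = 7 completes the 16 down.
Nothing is forced directly, so branch on R1C2, whose candidates are 6 or 8. If R1C2 = 8: that forces R1C3 = 6, after which R2C2 would have to be in {5,6,8,9} for the 21 across but in {7} for the 15 down — contradiction. So R1C2 = 6.
R1C3 = 23 − 15 = 8 completes the 23 across.
R2C2 = 15 − 6 = 9 completes the 15 down.
R2C3 = 21 − 16 = 5 completes the 21 across.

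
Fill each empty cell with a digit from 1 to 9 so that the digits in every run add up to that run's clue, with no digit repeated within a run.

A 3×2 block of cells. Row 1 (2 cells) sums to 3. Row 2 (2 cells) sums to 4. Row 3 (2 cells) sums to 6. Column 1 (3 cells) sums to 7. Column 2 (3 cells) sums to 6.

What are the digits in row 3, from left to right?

4, 2

3 in 2 cells must be {1,2}; 4 in 2 cells must be {1,3}; 7 in 3 cells must be {1,2,4}.
The 4 across and the 7 down share only 1, so (2,1) = 1.
(2,2) = 4 − 1 = 3 completes the 4 across.
Given what's placed, (1,1) must be 2 to fit the 3 across and 7 down.
(1,2) = 3 − 2 = 1 completes the 3 across.
(3,1) = 7 − 3 = 4 completes the 7 down.
(3,2) = 6 − 4 = 2 completes the 6 across.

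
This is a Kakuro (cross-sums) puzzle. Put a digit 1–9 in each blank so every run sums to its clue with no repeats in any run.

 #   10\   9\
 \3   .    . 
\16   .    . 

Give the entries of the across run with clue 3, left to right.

1 2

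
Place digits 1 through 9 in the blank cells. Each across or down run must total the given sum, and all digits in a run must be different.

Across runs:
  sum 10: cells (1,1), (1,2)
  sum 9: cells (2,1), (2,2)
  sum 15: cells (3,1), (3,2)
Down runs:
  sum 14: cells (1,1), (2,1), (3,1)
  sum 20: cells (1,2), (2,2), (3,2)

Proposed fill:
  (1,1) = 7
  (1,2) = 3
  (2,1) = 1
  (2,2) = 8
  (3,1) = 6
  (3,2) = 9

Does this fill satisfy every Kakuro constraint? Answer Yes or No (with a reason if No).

Across: 7+3=10; 1+8=9; 6+9=15. Down: 7+1+6=14; 3+8+9=20. No digit repeats within any run.

Yes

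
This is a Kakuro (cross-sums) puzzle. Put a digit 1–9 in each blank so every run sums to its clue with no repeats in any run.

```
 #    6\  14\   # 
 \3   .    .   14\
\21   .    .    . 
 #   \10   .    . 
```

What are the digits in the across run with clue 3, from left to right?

3 in 2 cells must be {1,2}.
Nothing is forced directly, so branch on R1C1, whose candidates are 1 or 2. If R1C1 = 1: that forces R1C2 = 2, R2C1 = 5, R2C3 = 9, after which R3C3 would have to be in {1,2,3,4,6,7,8,9} for the 10 across but in {5} for the 14 down — contradiction. So R1C1 = 2.
R1C2 = 3 − 2 = 1 completes the 3 across.
R2C1 = 6 − 2 = 4 completes the 6 down.
No cell is forced outright now. R2C2 can only be 8 or 9 (the digits allowed by both its 21 across and its 14 down). If R2C2 = 8: that forces R2C3 = 9, after which R3C2 would have to be in {1,2,3,4,6,7,8,9} for the 10 across but in {5} for the 14 down — contradiction. So R2C2 = 9.
R2C3 = 21 − 13 = 8 completes the 21 across.
R3C2 = 14 − 10 = 4 completes the 14 down.
R3C3 = 10 − 4 = 6 completes the 10 across.

2 1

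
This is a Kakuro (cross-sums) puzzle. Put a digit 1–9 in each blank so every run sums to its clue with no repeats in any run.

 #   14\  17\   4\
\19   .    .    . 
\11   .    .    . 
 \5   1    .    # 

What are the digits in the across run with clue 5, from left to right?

4 in 2 cells must be {1,3}.
R1C3 = 3: only digit in both the 19-across and 4-down candidate sets.
R2C3 = 4 − 3 = 1 completes the 4 down.
R3C2 = 5 − 1 = 4 completes the 5 across.
R1C2 = 7: the only remaining digit allowed by both the 19 across and the 17 down.
R2C2 = 17 − 11 = 6 completes the 17 down.
R1C1 = 19 − 10 = 9 completes the 19 across.
R2C1 = 11 − 7 = 4 completes the 11 across.

1, 4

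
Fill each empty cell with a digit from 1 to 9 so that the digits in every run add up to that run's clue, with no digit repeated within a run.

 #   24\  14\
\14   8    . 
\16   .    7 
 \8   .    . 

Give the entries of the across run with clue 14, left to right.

8 6

16 in 2 cells must be {7,9}; 24 in 3 cells must be {7,8,9}.
R1C2 = 14 − 8 = 6 completes the 14 across.
R2C1 = 16 − 7 = 9 completes the 16 across.
R3C1 = 24 − 17 = 7 completes the 24 down.
R3C2 = 8 − 7 = 1 completes the 8 across.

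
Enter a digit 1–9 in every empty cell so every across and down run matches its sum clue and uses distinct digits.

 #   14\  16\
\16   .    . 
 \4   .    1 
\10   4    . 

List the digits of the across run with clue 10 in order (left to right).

16 in 2 cells must be {7,9}; 4 in 2 cells must be {1,3}.
R2C1 = 4 − 1 = 3 completes the 4 across.
R3C2 = 10 − 4 = 6 completes the 10 across.
R1C1 = 14 − 7 = 7 completes the 14 down.
R1C2 = 16 − 7 = 9 completes the 16 across.

4, 6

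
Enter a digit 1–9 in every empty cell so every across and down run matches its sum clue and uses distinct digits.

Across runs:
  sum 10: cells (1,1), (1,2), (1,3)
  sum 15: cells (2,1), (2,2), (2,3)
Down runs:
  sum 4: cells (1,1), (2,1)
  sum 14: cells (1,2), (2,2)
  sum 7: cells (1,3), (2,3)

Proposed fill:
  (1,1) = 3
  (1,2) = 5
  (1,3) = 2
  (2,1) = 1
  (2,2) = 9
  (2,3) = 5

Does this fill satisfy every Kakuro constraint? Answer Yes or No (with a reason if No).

Yes

Across: 3+5+2=10; 1+9+5=15. Down: 3+1=4; 5+9=14; 2+5=7. No digit repeats within any run.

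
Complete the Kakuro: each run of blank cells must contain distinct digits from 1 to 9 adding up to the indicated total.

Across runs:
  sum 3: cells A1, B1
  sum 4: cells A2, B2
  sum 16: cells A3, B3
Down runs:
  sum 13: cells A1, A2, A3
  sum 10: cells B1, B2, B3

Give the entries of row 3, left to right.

3 in 2 cells must be {1,2}; 4 in 2 cells must be {1,3}; 16 in 2 cells must be {7,9}.
The 16 across and the 10 down share only 7, so B3 = 7.
Given what's placed, B2 must be 1 to fit the 4 across and 10 down.
A3 = 16 − 7 = 9 completes the 16 across.
A1 = 1: the only remaining digit allowed by both the 3 across and the 13 down.
B1 = 3 − 1 = 2 completes the 3 across.
A2 = 4 − 1 = 3 completes the 4 across.

9 7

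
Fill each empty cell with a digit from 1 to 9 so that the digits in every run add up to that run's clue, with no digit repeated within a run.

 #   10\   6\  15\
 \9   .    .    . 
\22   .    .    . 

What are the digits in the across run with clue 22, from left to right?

8 5 9

The 9 across and the 15 down share only 6, so R1C3 = 6.
The 22 across and the 6 down share only 5, so R2C2 = 5.
R2C3 = 15 − 6 = 9 completes the 15 down.
R1C2 = 6 − 5 = 1 completes the 6 down.
R2C1 = 22 − 14 = 8 completes the 22 across.
R1C1 = 9 − 7 = 2 completes the 9 across.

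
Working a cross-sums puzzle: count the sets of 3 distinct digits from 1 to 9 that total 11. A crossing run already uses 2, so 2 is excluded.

2

3 distinct digits from 1–9 sum between 6 and 24.
Dropping sets that contain 2.
Enumerating: {1,3,7}, {1,4,6}.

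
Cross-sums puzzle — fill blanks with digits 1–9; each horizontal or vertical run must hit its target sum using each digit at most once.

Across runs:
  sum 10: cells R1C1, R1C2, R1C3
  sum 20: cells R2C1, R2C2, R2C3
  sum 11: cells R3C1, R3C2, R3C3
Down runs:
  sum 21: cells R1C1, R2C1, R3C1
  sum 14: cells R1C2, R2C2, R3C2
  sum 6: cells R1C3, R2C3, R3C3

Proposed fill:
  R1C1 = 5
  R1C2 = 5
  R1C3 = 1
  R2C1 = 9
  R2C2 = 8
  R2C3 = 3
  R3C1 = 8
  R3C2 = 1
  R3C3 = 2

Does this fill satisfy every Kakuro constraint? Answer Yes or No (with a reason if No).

No — the across run R1C1–R1C3 sums to 11, not 10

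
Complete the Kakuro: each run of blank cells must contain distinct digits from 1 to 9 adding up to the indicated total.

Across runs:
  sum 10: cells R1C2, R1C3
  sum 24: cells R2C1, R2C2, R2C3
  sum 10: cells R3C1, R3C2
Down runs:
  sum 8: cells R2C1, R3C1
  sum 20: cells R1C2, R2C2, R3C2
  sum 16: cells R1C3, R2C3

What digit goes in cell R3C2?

9

24 in 3 cells must be {7,8,9}; 16 in 2 cells must be {7,9}.
The 24 across and the 8 down share only 7, so R2C1 = 7.
R2C3 = 9: the only remaining digit allowed by both the 24 across and the 16 down.
R3C1 = 8 − 7 = 1 completes the 8 down.
R3C2 = 10 − 1 = 9 completes the 10 across.
R1C3 = 16 − 9 = 7 completes the 16 down.
R2C2 = 24 − 16 = 8 completes the 24 across.
R1C2 = 10 − 7 = 3 completes the 10 across.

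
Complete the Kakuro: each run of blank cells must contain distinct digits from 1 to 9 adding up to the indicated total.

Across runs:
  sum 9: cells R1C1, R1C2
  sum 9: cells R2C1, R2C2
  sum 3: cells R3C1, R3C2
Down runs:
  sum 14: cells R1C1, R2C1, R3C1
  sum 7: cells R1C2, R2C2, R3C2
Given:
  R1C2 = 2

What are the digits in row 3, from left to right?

3 in 2 cells must be {1,2}; 7 in 3 cells must be {1,2,4}.
R1C1 = 9 − 2 = 7 completes the 9 across.
Given what's placed, R3C2 must be 1 to fit the 3 across and 7 down.
R2C2 = 7 − 3 = 4 completes the 7 down.
R3C1 = 3 − 1 = 2 completes the 3 across.
R2C1 = 9 − 4 = 5 completes the 9 across.

2 1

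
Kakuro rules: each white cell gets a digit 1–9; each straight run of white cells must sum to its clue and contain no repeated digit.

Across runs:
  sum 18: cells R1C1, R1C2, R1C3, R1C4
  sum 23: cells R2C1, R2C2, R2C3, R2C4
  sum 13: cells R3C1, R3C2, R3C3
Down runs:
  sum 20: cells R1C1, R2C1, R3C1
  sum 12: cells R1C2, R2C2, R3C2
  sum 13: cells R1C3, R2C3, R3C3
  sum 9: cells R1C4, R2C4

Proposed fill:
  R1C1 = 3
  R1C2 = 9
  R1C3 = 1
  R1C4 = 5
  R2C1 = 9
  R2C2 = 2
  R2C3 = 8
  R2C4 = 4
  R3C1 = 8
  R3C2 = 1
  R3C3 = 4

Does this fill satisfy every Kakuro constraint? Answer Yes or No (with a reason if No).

Across: 3+9+1+5=18; 9+2+8+4=23; 8+1+4=13. Down: 3+9+8=20; 9+2+1=12; 1+8+4=13; 5+4=9. No digit repeats within any run.

Yes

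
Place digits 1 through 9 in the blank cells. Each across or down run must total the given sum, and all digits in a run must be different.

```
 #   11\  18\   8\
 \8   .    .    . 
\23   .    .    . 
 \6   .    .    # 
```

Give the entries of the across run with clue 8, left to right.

1, 5, 2

23 in 3 cells must be {6,8,9}.
Only 6 fits R2C3 under both its across sum 23 and down sum 8.
R1C3 = 8 − 6 = 2 completes the 8 down.
Given what's placed, R2C1 must be 8 to fit the 23 across and 11 down.
R2C2 = 23 − 14 = 9 completes the 23 across.
R1C1 = 1: the only remaining digit allowed by both the 8 across and the 11 down.
R1C2 = 8 − 3 = 5 completes the 8 across.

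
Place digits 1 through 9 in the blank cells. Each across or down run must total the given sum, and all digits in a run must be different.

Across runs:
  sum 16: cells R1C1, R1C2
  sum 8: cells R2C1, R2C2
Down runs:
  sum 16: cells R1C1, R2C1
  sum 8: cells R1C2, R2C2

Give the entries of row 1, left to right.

9, 7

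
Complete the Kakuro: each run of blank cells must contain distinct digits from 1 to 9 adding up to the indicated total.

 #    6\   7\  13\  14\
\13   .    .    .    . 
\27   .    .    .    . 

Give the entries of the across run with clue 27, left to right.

4 6 9 8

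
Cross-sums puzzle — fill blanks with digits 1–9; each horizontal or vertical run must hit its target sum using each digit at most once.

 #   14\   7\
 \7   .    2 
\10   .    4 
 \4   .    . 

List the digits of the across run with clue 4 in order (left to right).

4 in 2 cells must be {1,3}; 7 in 3 cells must be {1,2,4}.
R1C1 = 7 − 2 = 5 completes the 7 across.
R2C1 = 10 − 4 = 6 completes the 10 across.
R3C1 = 14 − 11 = 3 completes the 14 down.
R3C2 = 4 − 3 = 1 completes the 4 across.

3 1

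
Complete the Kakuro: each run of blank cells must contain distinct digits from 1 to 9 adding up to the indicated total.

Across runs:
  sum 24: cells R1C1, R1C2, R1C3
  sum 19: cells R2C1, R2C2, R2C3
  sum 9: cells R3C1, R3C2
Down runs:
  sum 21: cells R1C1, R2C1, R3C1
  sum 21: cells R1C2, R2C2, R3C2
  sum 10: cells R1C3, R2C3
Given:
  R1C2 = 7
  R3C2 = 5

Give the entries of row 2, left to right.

8 9 2

24 in 3 cells must be {7,8,9}.
R2C2 = 21 − 12 = 9 completes the 21 down.
R3C1 = 9 − 5 = 4 completes the 9 across.
Given what's placed, R2C1 must be 8 to fit the 19 across and 21 down.
R2C3 = 19 − 17 = 2 completes the 19 across.
R1C1 = 21 − 12 = 9 completes the 21 down.
R1C3 = 24 − 16 = 8 completes the 24 across.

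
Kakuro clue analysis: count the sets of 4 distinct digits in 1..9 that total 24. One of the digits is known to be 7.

4

4 distinct digits from 1–9 sum between 10 and 30.
Keeping only sets containing 7.
Enumerating: {2,6,7,9}, {3,5,7,9}, {3,6,7,8}, {4,5,7,8}.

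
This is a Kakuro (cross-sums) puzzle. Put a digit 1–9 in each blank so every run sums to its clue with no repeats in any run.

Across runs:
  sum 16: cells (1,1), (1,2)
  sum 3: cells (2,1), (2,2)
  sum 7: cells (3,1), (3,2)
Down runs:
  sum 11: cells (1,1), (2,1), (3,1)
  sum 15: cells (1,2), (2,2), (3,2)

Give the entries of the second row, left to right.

16 in 2 cells must be {7,9}; 3 in 2 cells must be {1,2}.
The 16 across and the 11 down share only 7, so (1,1) = 7.
(1,2) = 16 − 7 = 9 completes the 16 across.
Given what's placed, (2,1) must be 1 to fit the 3 across and 11 down.
(2,2) = 3 − 1 = 2 completes the 3 across.
(3,1) = 11 − 8 = 3 completes the 11 down.
(3,2) = 7 − 3 = 4 completes the 7 across.

1 2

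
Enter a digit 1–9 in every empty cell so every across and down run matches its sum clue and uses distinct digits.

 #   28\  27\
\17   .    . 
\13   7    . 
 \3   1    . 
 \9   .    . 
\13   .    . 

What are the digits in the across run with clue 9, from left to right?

17 in 2 cells must be {8,9}; 3 in 2 cells must be {1,2}.
R2C2 = 13 − 7 = 6 completes the 13 across.
R3C2 = 3 − 1 = 2 completes the 3 across.
No cell is forced outright now. R1C1 can only be 8 or 9 (the digits allowed by both its 17 across and its 28 down). If R1C1 = 8: that forces R1C2 = 9, R4C1 = 3, after which R4C2 would have to be in {6} for the 9 across but in {3,7} for the 27 down — contradiction. So R1C1 = 9.
R1C2 = 17 − 9 = 8 completes the 17 across.
Nothing is forced directly, so branch on R4C2, whose candidates are 4 or 7. If R4C2 = 7: then R4C1 would have to be in {2} for the 9 across but in {3,5,6,8} for the 28 down — contradiction. So R4C2 = 4.
R4C1 = 9 − 4 = 5 completes the 9 across.

5 4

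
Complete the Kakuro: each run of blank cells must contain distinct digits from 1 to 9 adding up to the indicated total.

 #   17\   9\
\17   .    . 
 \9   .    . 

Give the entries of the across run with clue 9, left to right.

8 1

17 in 2 cells must be {8,9}.
The 17 across and the 9 down share only 8, so R1C2 = 8.
The 9 across and the 17 down share only 8, so R2C1 = 8.
R2C2 = 9 − 8 = 1 completes the 9 across.
R1C1 = 17 − 8 = 9 completes the 17 across.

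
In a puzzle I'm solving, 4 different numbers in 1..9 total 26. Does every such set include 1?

Counterexample: {2,7,8,9} sums to 26 without using 1.

No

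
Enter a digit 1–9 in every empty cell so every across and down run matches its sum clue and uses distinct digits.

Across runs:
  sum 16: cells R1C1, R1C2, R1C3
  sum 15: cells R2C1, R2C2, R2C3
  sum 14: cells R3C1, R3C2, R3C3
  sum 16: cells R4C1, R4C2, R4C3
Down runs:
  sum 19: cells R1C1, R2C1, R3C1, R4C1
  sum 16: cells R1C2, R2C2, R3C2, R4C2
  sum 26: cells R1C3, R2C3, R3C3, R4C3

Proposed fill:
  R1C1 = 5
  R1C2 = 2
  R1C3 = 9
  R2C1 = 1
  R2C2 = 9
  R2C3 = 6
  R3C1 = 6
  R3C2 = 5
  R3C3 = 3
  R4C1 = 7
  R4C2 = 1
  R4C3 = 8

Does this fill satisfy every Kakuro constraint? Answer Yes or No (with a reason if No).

No — the across run R2C1–R2C3 sums to 16, not 15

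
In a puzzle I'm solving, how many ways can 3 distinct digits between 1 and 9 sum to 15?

8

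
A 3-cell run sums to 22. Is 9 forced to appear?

Every partition of 22 into 3 distinct digits includes 9: {5,8,9}, {6,7,9}.

Yes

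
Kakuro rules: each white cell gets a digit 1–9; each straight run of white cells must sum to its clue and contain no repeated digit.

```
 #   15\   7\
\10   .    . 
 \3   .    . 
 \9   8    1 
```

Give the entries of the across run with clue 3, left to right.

1 2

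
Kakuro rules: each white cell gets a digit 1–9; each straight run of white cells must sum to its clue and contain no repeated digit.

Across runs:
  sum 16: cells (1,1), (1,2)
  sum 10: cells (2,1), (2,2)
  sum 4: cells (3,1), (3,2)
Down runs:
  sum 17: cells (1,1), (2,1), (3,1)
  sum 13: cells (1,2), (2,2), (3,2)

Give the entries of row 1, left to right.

16 in 2 cells must be {7,9}; 4 in 2 cells must be {1,3}.
Nothing is forced directly, so branch on (1,1), whose candidates are 7 or 9. If (1,1) = 9: that forces (1,2) = 7, (3,2) = 1, after which (2,2) would have to be in {1,2,3,4,6,7,8,9} for the 10 across but in {5} for the 13 down — contradiction. So (1,1) = 7.
(1,2) = 16 − 7 = 9 completes the 16 across.
Given what's placed, (3,1) must be 1 to fit the 4 across and 17 down.
(3,2) = 4 − 1 = 3 completes the 4 across.
(2,1) = 17 − 8 = 9 completes the 17 down.
(2,2) = 10 − 9 = 1 completes the 10 across.

7 9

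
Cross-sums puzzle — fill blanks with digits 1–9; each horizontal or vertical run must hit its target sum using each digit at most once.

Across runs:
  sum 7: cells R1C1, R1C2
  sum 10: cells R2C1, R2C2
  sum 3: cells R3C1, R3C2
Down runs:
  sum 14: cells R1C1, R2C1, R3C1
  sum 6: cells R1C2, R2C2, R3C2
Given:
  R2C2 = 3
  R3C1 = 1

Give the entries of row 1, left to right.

6, 1

3 in 2 cells must be {1,2}; 6 in 3 cells must be {1,2,3}.
R2C1 = 10 − 3 = 7 completes the 10 across.
R3C2 = 3 − 1 = 2 completes the 3 across.
R1C1 = 14 − 8 = 6 completes the 14 down.
R1C2 = 7 − 6 = 1 completes the 7 across.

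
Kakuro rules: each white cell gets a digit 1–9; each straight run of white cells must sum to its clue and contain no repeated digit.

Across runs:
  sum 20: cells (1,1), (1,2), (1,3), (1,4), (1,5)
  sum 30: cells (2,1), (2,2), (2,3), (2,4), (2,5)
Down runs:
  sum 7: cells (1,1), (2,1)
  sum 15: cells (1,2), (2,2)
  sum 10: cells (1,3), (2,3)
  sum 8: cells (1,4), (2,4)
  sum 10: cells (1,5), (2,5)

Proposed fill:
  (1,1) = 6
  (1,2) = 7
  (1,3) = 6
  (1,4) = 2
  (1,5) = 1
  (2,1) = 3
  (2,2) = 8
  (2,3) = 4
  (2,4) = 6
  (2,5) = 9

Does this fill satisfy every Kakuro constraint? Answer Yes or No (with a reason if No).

No — the across run (1,1)–(1,5) sums to 22, not 20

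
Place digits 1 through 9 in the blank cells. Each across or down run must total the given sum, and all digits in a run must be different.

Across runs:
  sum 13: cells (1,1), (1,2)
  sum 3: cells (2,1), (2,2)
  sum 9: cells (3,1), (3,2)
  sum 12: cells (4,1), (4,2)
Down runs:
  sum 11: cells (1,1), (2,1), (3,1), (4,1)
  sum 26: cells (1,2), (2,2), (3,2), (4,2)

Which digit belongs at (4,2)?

9

3 in 2 cells must be {1,2}; 11 in 4 cells must be {1,2,3,5}.
Only 5 fits (1,1) under both its across sum 13 and down sum 11.
(1,2) = 13 − 5 = 8 completes the 13 across.
Given what's placed, (2,2) must be 2 to fit the 3 across and 26 down.
(3,2) = 7: the only remaining digit allowed by both the 9 across and the 26 down.
Given what's placed, (4,1) must be 3 to fit the 12 across and 11 down.
(4,2) = 12 − 3 = 9 completes the 12 across.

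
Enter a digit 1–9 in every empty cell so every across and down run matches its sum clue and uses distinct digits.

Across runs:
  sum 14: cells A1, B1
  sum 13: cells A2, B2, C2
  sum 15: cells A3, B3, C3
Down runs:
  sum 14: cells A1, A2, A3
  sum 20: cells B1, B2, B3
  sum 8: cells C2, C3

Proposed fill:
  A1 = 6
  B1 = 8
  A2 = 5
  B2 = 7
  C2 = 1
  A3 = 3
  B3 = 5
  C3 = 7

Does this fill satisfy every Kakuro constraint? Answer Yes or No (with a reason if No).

Yes

Across: 6+8=14; 5+7+1=13; 3+5+7=15. Down: 6+5+3=14; 8+7+5=20; 1+7=8. No digit repeats within any run.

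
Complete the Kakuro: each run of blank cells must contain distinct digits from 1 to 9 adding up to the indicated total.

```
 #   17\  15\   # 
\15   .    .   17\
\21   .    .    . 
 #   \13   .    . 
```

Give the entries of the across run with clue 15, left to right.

9, 6

17 in 2 cells must be {8,9}.
Nothing is forced directly, so branch on R1C1, whose candidates are 8 or 9. If R1C1 = 8: that forces R1C2 = 7, R2C1 = 9, R2C2 = 5, after which R2C3 would have to be in {7} for the 21 across but in {8,9} for the 17 down — contradiction. So R1C1 = 9.
R1C2 = 15 − 9 = 6 completes the 15 across.
R2C1 = 17 − 9 = 8 completes the 17 down.
R2C3 = 9: the only remaining digit allowed by both the 21 across and the 17 down.
R3C3 = 17 − 9 = 8 completes the 17 down.
R2C2 = 21 − 17 = 4 completes the 21 across.
R3C2 = 13 − 8 = 5 completes the 13 across.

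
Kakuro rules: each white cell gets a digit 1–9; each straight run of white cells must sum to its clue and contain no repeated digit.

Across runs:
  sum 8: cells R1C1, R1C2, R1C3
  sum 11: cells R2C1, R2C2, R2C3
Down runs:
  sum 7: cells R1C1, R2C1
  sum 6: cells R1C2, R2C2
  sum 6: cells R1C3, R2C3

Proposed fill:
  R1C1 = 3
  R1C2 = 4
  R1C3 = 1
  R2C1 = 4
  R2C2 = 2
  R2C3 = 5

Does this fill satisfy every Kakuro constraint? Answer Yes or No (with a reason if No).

Yes

Across: 3+4+1=8; 4+2+5=11. Down: 3+4=7; 4+2=6; 1+5=6. No digit repeats within any run.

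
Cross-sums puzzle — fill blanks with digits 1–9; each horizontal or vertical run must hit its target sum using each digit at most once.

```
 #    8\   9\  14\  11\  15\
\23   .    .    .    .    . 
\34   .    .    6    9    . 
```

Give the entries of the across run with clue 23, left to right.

1 5 8 2 7

34 in 5 cells must be {4,6,7,8,9}.
R1C3 = 14 − 6 = 8 completes the 14 down.
R1C4 = 11 − 9 = 2 completes the 11 down.
R2C1 = 7: the only remaining digit allowed by both the 34 across and the 8 down.
R2C5 = 8: the only remaining digit allowed by both the 34 across and the 15 down.
R1C1 = 8 − 7 = 1 completes the 8 down.
R1C5 = 15 − 8 = 7 completes the 15 down.
R2C2 = 34 − 30 = 4 completes the 34 across.
R1C2 = 23 − 18 = 5 completes the 23 across.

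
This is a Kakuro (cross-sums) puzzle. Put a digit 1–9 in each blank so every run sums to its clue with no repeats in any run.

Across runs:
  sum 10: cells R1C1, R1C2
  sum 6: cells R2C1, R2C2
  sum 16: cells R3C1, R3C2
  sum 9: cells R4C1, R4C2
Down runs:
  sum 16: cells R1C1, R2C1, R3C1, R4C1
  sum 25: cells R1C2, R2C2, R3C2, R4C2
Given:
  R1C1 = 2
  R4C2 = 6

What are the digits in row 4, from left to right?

3 6

16 in 2 cells must be {7,9}.
R1C2 = 10 − 2 = 8 completes the 10 across.
R4C1 = 9 − 6 = 3 completes the 9 across.
R3C1 = 7: the only remaining digit allowed by both the 16 across and the 16 down.
R3C2 = 16 − 7 = 9 completes the 16 across.
R2C1 = 16 − 12 = 4 completes the 16 down.
R2C2 = 6 − 4 = 2 completes the 6 across.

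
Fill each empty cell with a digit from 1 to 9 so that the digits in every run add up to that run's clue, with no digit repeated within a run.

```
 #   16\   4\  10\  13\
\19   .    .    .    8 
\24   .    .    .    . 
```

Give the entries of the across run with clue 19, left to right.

16 in 2 cells must be {7,9}; 4 in 2 cells must be {1,3}.
Given what's placed, R1C1 must be 7 to fit the 19 across and 16 down.
R2C1 = 16 − 7 = 9 completes the 16 down.
R2C4 = 13 − 8 = 5 completes the 13 down.
Given what's placed, R2C2 must be 3 to fit the 24 across and 4 down.
R2C3 = 24 − 17 = 7 completes the 24 across.
R1C2 = 4 − 3 = 1 completes the 4 down.
R1C3 = 19 − 16 = 3 completes the 19 across.

7, 1, 3, 8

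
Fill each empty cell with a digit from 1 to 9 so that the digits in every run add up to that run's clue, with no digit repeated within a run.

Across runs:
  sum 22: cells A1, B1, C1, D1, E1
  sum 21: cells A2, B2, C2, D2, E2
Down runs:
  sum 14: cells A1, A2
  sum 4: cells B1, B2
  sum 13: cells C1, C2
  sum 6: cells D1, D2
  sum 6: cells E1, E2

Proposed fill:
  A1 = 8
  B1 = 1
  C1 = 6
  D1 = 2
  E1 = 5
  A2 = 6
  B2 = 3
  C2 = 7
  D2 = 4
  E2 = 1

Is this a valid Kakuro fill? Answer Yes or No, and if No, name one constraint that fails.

Yes

Across: 8+1+6+2+5=22; 6+3+7+4+1=21. Down: 8+6=14; 1+3=4; 6+7=13; 2+4=6; 5+1=6. No digit repeats within any run.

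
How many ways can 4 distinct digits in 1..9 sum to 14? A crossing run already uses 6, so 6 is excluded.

3

4 distinct digits from 1–9 sum between 10 and 30.
Dropping sets that contain 6.
Enumerating: {1,2,3,8}, {1,2,4,7}, {2,3,4,5}.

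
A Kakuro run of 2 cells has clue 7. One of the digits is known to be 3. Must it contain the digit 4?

Yes

The only way to make 7 from 2 distinct digits under that restriction is {3,4}, which contains 4.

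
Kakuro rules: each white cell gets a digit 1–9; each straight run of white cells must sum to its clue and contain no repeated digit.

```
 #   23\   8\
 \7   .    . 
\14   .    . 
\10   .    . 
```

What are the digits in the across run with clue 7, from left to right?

6 1

23 in 3 cells must be {6,8,9}.
The 7 across and the 23 down share only 6, so R1C1 = 6.
R1C2 = 7 − 6 = 1 completes the 7 across.
Given what's placed, R2C2 must be 5 to fit the 14 across and 8 down.
R3C2 = 8 − 6 = 2 completes the 8 down.
R2C1 = 14 − 5 = 9 completes the 14 across.
R3C1 = 10 − 2 = 8 completes the 10 across.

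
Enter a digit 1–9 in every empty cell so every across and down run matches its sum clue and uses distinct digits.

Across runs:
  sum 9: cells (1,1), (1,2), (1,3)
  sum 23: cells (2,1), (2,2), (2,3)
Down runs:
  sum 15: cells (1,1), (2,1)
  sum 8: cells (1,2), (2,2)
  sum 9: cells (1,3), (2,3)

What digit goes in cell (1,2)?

2

23 in 3 cells must be {6,8,9}.
The 9 across and the 15 down share only 6, so (1,1) = 6.
(2,1) = 15 − 6 = 9 completes the 15 down.
Given what's placed, (2,2) must be 6 to fit the 23 across and 8 down.
(2,3) = 23 − 15 = 8 completes the 23 across.
(1,2) = 8 − 6 = 2 completes the 8 down.
(1,3) = 9 − 8 = 1 completes the 9 across.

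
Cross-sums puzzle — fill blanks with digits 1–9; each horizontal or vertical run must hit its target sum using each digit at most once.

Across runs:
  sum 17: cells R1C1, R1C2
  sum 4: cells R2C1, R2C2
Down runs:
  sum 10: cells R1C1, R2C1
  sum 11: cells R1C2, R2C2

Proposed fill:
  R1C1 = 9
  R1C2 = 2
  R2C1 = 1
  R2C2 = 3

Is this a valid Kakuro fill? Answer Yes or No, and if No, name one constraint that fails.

No — the across run R1C1–R1C2 sums to 11, not 17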